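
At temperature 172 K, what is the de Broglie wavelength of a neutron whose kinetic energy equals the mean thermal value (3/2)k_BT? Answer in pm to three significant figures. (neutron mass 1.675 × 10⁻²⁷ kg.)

KE = (3/2)k_BT = 1.5 × 1.381 × 10⁻²³ × 172 = 3.563 × 10⁻²¹ J.
p = √(2mKE) = √(2 × 1.675 × 10⁻²⁷ × 3.563 × 10⁻²¹) = 3.455 × 10⁻²⁴ kg·m/s.
λ = h/p = 1.92 × 10⁻¹⁰ m = 192 pm.

λ = 192 pm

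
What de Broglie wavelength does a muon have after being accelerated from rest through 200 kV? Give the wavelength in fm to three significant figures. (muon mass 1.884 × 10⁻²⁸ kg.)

λ = 191 fm

KE = eV = 1.602 × 10⁻¹⁹ × 2.000 × 10⁵ = 3.204 × 10⁻¹⁴ J.
p = √(2mKE) = √(2 × 1.884 × 10⁻²⁸ × 3.204 × 10⁻¹⁴) = 3.475 × 10⁻²¹ kg·m/s.
λ = h/p = 6.626 × 10⁻³⁴ / 3.475 × 10⁻²¹ = 1.91 × 10⁻¹³ m = 191 fm.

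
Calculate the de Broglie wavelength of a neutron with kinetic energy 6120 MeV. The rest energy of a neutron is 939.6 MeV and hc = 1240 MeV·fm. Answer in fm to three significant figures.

λ = 0.177 fm

Total energy E = KE + m₀c² = 6120 + 939.6 = 7059.6 MeV.
(pc)² = E² − (m₀c²)² = (7059.6)² − (939.6)² = 4.896 × 10⁷ MeV², so pc = 6997 MeV.
λ = hc/(pc) = 1240 MeV·fm / 6997 MeV = 0.177 fm.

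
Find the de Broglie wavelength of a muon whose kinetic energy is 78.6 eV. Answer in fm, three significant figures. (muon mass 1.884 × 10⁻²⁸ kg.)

λ = 9620 fm

KE = 78.6 eV = 1.259 × 10⁻¹⁷ J.
p = √(2mKE) = √(2 × 1.884 × 10⁻²⁸ × 1.259 × 10⁻¹⁷) = 6.888 × 10⁻²³ kg·m/s.
λ = h/p = 6.626 × 10⁻³⁴ / 6.888 × 10⁻²³ = 9.62 × 10⁻¹² m = 9620 fm.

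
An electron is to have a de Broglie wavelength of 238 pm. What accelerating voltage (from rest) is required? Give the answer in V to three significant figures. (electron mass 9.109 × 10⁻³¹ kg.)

p = h/λ = 6.626 × 10⁻³⁴ / 2.380 × 10⁻¹⁰ = 2.784 × 10⁻²⁴ kg·m/s.
KE = p²/(2m) = 4.254 × 10⁻¹⁸ J.
V = KE/e = 4.254 × 10⁻¹⁸ / (1.602 × 10⁻¹⁹) = 26.6 V.

V = 26.6 V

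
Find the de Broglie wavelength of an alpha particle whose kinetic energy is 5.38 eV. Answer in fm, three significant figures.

λ = 6190 fm

KE = 5.38 eV = 8.619 × 10⁻¹⁹ J.
p = √(2mKE) = √(2 × 6.645 × 10⁻²⁷ × 8.619 × 10⁻¹⁹) = 1.070 × 10⁻²² kg·m/s.
λ = h/p = 6.626 × 10⁻³⁴ / 1.070 × 10⁻²² = 6.19 × 10⁻¹² m = 6190 fm.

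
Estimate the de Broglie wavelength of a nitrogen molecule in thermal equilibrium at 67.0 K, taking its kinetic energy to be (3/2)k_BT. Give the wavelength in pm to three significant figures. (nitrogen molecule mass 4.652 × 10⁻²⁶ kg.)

KE = (3/2)k_BT = 1.5 × 1.381 × 10⁻²³ × 67.0 = 1.388 × 10⁻²¹ J.
p = √(2mKE) = √(2 × 4.652 × 10⁻²⁶ × 1.388 × 10⁻²¹) = 1.136 × 10⁻²³ kg·m/s.
λ = h/p = 5.83 × 10⁻¹¹ m = 58.3 pm.

λ = 58.3 pm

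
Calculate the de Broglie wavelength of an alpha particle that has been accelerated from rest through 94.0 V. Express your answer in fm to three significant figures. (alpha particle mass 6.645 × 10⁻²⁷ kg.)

KE = 2eV = 2 × 1.602 × 10⁻¹⁹ × 94.00 = 3.012 × 10⁻¹⁷ J.
p = √(2mKE) = √(2 × 6.645 × 10⁻²⁷ × 3.012 × 10⁻¹⁷) = 6.327 × 10⁻²² kg·m/s.
λ = h/p = 6.626 × 10⁻³⁴ / 6.327 × 10⁻²² = 1.05 × 10⁻¹² m = 1050 fm.

λ = 1050 fm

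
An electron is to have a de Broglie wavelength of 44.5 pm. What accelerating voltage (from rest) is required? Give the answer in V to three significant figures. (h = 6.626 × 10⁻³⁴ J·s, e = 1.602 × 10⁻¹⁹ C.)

p = h/λ = 6.626 × 10⁻³⁴ / 4.450 × 10⁻¹¹ = 1.489 × 10⁻²³ kg·m/s.
KE = p²/(2m) = 1.217 × 10⁻¹⁶ J.
V = KE/e = 1.217 × 10⁻¹⁶ / (1.602 × 10⁻¹⁹) = 760 V.

V = 760 V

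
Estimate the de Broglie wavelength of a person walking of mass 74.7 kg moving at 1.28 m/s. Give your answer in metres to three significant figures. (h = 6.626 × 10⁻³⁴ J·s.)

λ = 6.93 × 10⁻³⁶ m

p = mv = 74.7 × 1.28 = 9.562 × 10¹ kg·m/s.
λ = h/p = 6.626 × 10⁻³⁴ / 9.562 × 10¹ = 6.93 × 10⁻³⁶ m.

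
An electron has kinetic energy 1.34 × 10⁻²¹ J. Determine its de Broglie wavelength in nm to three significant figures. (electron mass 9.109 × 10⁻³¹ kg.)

p = √(2mKE) = √(2 × 9.109 × 10⁻³¹ × 1.340 × 10⁻²¹) = 4.941 × 10⁻²⁶ kg·m/s.
λ = h/p = 6.626 × 10⁻³⁴ / 4.941 × 10⁻²⁶ = 1.34 × 10⁻⁸ m = 13.4 nm.

λ = 13.4 nm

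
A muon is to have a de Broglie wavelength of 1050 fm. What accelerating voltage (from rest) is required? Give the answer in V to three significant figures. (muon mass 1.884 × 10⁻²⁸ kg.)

V = 6600 V

p = h/λ = 6.626 × 10⁻³⁴ / 1.050 × 10⁻¹² = 6.310 × 10⁻²² kg·m/s.
KE = p²/(2m) = 1.057 × 10⁻¹⁵ J.
V = KE/e = 1.057 × 10⁻¹⁵ / (1.602 × 10⁻¹⁹) = 6600 V.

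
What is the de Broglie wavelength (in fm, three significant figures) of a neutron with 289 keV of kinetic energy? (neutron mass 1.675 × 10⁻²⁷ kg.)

λ = 53.2 fm

KE = 289 keV = 4.630 × 10⁻¹⁴ J.
p = √(2mKE) = √(2 × 1.675 × 10⁻²⁷ × 4.630 × 10⁻¹⁴) = 1.245 × 10⁻²⁰ kg·m/s.
λ = h/p = 6.626 × 10⁻³⁴ / 1.245 × 10⁻²⁰ = 5.32 × 10⁻¹⁴ m = 53.2 fm.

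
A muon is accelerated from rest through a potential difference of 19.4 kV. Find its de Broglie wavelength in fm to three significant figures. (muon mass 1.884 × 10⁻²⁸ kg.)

KE = eV = 1.602 × 10⁻¹⁹ × 1.940 × 10⁴ = 3.108 × 10⁻¹⁵ J.
p = √(2mKE) = √(2 × 1.884 × 10⁻²⁸ × 3.108 × 10⁻¹⁵) = 1.082 × 10⁻²¹ kg·m/s.
λ = h/p = 6.626 × 10⁻³⁴ / 1.082 × 10⁻²¹ = 6.12 × 10⁻¹³ m = 612 fm.

λ = 612 fm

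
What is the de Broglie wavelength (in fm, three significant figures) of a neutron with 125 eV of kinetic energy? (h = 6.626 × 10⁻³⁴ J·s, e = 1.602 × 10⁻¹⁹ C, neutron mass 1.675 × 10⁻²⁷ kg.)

KE = 125 eV = 2.003 × 10⁻¹⁷ J.
p = √(2mKE) = √(2 × 1.675 × 10⁻²⁷ × 2.003 × 10⁻¹⁷) = 2.590 × 10⁻²² kg·m/s.
λ = h/p = 6.626 × 10⁻³⁴ / 2.590 × 10⁻²² = 2.56 × 10⁻¹² m = 2560 fm.

λ = 2560 fm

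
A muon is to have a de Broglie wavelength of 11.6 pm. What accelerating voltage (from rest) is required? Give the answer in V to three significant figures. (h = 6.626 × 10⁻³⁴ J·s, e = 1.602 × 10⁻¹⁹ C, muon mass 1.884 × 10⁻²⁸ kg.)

p = h/λ = 6.626 × 10⁻³⁴ / 1.160 × 10⁻¹¹ = 5.712 × 10⁻²³ kg·m/s.
KE = p²/(2m) = 8.659 × 10⁻¹⁸ J.
V = KE/e = 8.659 × 10⁻¹⁸ / (1.602 × 10⁻¹⁹) = 54.1 V.

V = 54.1 V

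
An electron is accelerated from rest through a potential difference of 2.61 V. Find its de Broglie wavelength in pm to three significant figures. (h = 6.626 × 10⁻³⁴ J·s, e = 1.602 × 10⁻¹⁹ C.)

λ = 759 pm

KE = eV = 1.602 × 10⁻¹⁹ × 2.610 = 4.181 × 10⁻¹⁹ J.
p = √(2mKE) = √(2 × 9.109 × 10⁻³¹ × 4.181 × 10⁻¹⁹) = 8.728 × 10⁻²⁵ kg·m/s.
λ = h/p = 6.626 × 10⁻³⁴ / 8.728 × 10⁻²⁵ = 7.59 × 10⁻¹⁰ m = 759 pm.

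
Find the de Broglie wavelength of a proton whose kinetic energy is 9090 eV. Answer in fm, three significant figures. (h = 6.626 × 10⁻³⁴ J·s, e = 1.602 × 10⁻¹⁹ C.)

λ = 300 fm

KE = 9090 eV = 1.456 × 10⁻¹⁵ J.
p = √(2mKE) = √(2 × 1.673 × 10⁻²⁷ × 1.456 × 10⁻¹⁵) = 2.207 × 10⁻²¹ kg·m/s.
λ = h/p = 6.626 × 10⁻³⁴ / 2.207 × 10⁻²¹ = 3.00 × 10⁻¹³ m = 300 fm.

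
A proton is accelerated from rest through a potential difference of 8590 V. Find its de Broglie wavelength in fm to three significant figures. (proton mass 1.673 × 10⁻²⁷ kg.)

λ = 309 fm

KE = eV = 1.602 × 10⁻¹⁹ × 8590 = 1.376 × 10⁻¹⁵ J.
p = √(2mKE) = √(2 × 1.673 × 10⁻²⁷ × 1.376 × 10⁻¹⁵) = 2.146 × 10⁻²¹ kg·m/s.
λ = h/p = 6.626 × 10⁻³⁴ / 2.146 × 10⁻²¹ = 3.09 × 10⁻¹³ m = 309 fm.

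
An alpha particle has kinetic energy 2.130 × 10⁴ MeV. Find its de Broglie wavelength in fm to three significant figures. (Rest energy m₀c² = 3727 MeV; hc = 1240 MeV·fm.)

Total energy E = KE + m₀c² = 2.130 × 10⁴ + 3727 = 25027 MeV.
(pc)² = E² − (m₀c²)² = (25027)² − (3727)² = 6.125 × 10⁸ MeV², so pc = 2.475 × 10⁴ MeV.
λ = hc/(pc) = 1240 MeV·fm / 2.475 × 10⁴ MeV = 0.0501 fm.

λ = 0.0501 fm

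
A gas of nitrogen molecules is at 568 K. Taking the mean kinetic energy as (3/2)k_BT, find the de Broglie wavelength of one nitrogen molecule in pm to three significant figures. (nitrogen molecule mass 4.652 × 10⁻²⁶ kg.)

λ = 20.0 pm

KE = (3/2)k_BT = 1.5 × 1.381 × 10⁻²³ × 568 = 1.177 × 10⁻²⁰ J.
p = √(2mKE) = √(2 × 4.652 × 10⁻²⁶ × 1.177 × 10⁻²⁰) = 3.309 × 10⁻²³ kg·m/s.
λ = h/p = 2.00 × 10⁻¹¹ m = 20.0 pm.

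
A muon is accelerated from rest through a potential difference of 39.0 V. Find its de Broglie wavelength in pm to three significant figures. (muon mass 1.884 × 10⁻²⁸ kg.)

KE = eV = 1.602 × 10⁻¹⁹ × 39.00 = 6.248 × 10⁻¹⁸ J.
p = √(2mKE) = √(2 × 1.884 × 10⁻²⁸ × 6.248 × 10⁻¹⁸) = 4.852 × 10⁻²³ kg·m/s.
λ = h/p = 6.626 × 10⁻³⁴ / 4.852 × 10⁻²³ = 1.37 × 10⁻¹¹ m = 13.7 pm.

λ = 13.7 pm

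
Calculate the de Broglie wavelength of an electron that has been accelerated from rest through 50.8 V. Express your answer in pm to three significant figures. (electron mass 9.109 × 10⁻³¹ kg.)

KE = eV = 1.602 × 10⁻¹⁹ × 50.80 = 8.138 × 10⁻¹⁸ J.
p = √(2mKE) = √(2 × 9.109 × 10⁻³¹ × 8.138 × 10⁻¹⁸) = 3.850 × 10⁻²⁴ kg·m/s.
λ = h/p = 6.626 × 10⁻³⁴ / 3.850 × 10⁻²⁴ = 1.72 × 10⁻¹⁰ m = 172 pm.

λ = 172 pm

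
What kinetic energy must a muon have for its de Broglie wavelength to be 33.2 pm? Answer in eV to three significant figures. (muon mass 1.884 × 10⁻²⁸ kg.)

KE = 6.60 eV

p = h/λ = 6.626 × 10⁻³⁴ / 3.320 × 10⁻¹¹ = 1.996 × 10⁻²³ kg·m/s.
KE = p²/(2m) = (1.996 × 10⁻²³)² / (2 × 1.884 × 10⁻²⁸) = 1.057 × 10⁻¹⁸ J = 6.60 eV.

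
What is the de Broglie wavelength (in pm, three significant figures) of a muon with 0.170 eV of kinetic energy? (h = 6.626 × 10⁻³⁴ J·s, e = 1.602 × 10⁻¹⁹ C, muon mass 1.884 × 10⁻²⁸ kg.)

KE = 0.170 eV = 2.723 × 10⁻²⁰ J.
p = √(2mKE) = √(2 × 1.884 × 10⁻²⁸ × 2.723 × 10⁻²⁰) = 3.203 × 10⁻²⁴ kg·m/s.
λ = h/p = 6.626 × 10⁻³⁴ / 3.203 × 10⁻²⁴ = 2.07 × 10⁻¹⁰ m = 207 pm.

λ = 207 pm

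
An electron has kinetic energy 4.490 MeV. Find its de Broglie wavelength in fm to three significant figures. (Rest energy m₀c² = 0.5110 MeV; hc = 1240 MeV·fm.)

λ = 249 fm

Total energy E = KE + m₀c² = 4.490 + 0.5110 = 5.0010 MeV.
(pc)² = E² − (m₀c²)² = (5.0010)² − (0.5110)² = 24.75 MeV², so pc = 4.975 MeV.
λ = hc/(pc) = 1240 MeV·fm / 4.975 MeV = 249 fm.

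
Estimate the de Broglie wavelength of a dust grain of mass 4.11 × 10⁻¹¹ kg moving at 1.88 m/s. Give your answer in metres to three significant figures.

p = mv = 4.11 × 10⁻¹¹ × 1.88 = 7.727 × 10⁻¹¹ kg·m/s.
λ = h/p = 6.626 × 10⁻³⁴ / 7.727 × 10⁻¹¹ = 8.58 × 10⁻²⁴ m.

λ = 8.58 × 10⁻²⁴ m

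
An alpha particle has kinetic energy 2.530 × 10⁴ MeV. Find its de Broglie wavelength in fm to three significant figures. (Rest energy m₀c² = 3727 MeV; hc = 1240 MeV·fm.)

λ = 0.0431 fm

Total energy E = KE + m₀c² = 2.530 × 10⁴ + 3727 = 29027 MeV.
(pc)² = E² − (m₀c²)² = (29027)² − (3727)² = 8.287 × 10⁸ MeV², so pc = 2.879 × 10⁴ MeV.
λ = hc/(pc) = 1240 MeV·fm / 2.879 × 10⁴ MeV = 0.0431 fm.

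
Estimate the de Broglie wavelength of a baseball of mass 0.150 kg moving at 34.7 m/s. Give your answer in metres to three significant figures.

λ = 1.27 × 10⁻³⁴ m

p = mv = 0.150 × 34.7 = 5.205 kg·m/s.
λ = h/p = 6.626 × 10⁻³⁴ / 5.205 = 1.27 × 10⁻³⁴ m.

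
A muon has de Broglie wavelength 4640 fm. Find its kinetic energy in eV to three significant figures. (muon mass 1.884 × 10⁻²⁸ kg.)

p = h/λ = 6.626 × 10⁻³⁴ / 4.640 × 10⁻¹² = 1.428 × 10⁻²² kg·m/s.
KE = p²/(2m) = (1.428 × 10⁻²²)² / (2 × 1.884 × 10⁻²⁸) = 5.412 × 10⁻¹⁷ J = 338 eV.

KE = 338 eV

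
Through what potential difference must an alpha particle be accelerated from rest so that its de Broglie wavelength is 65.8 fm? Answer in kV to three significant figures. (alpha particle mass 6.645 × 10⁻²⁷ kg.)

p = h/λ = 6.626 × 10⁻³⁴ / 6.580 × 10⁻¹⁴ = 1.007 × 10⁻²⁰ kg·m/s.
KE = p²/(2m) = 7.630 × 10⁻¹⁵ J.
V = KE/2e = 7.630 × 10⁻¹⁵ / (2 × 1.602 × 10⁻¹⁹) = 23.8 kV.

V = 23.8 kV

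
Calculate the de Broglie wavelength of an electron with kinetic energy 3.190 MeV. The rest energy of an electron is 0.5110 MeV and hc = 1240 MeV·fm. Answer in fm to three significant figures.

Total energy E = KE + m₀c² = 3.190 + 0.5110 = 3.7010 MeV.
(pc)² = E² − (m₀c²)² = (3.7010)² − (0.5110)² = 13.44 MeV², so pc = 3.666 MeV.
λ = hc/(pc) = 1240 MeV·fm / 3.666 MeV = 338 fm.

λ = 338 fm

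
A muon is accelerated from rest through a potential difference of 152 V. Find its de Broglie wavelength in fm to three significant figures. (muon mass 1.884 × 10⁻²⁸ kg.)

λ = 6920 fm

KE = eV = 1.602 × 10⁻¹⁹ × 152.0 = 2.435 × 10⁻¹⁷ J.
p = √(2mKE) = √(2 × 1.884 × 10⁻²⁸ × 2.435 × 10⁻¹⁷) = 9.579 × 10⁻²³ kg·m/s.
λ = h/p = 6.626 × 10⁻³⁴ / 9.579 × 10⁻²³ = 6.92 × 10⁻¹² m = 6920 fm.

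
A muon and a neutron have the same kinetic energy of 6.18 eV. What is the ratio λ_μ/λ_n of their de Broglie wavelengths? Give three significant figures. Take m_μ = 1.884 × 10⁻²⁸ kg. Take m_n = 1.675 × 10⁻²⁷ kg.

At fixed KE, p = √(2mKE) so λ = h/p ∝ 1/√m.
λ_μ/λ_n = √(m_n/m_μ) = √(1.675 × 10⁻²⁷/1.884 × 10⁻²⁸) = √(8.891) = 2.98.

λ_μ/λ_n = 2.98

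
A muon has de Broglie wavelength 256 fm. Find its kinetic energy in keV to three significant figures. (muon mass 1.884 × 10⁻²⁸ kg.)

p = h/λ = 6.626 × 10⁻³⁴ / 2.560 × 10⁻¹³ = 2.588 × 10⁻²¹ kg·m/s.
KE = p²/(2m) = (2.588 × 10⁻²¹)² / (2 × 1.884 × 10⁻²⁸) = 1.778 × 10⁻¹⁴ J = 111 keV.

KE = 111 keV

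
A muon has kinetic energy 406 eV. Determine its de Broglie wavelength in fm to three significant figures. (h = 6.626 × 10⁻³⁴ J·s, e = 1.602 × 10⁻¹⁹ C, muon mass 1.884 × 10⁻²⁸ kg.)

λ = 4230 fm

KE = 406 eV = 6.504 × 10⁻¹⁷ J.
p = √(2mKE) = √(2 × 1.884 × 10⁻²⁸ × 6.504 × 10⁻¹⁷) = 1.565 × 10⁻²² kg·m/s.
λ = h/p = 6.626 × 10⁻³⁴ / 1.565 × 10⁻²² = 4.23 × 10⁻¹² m = 4230 fm.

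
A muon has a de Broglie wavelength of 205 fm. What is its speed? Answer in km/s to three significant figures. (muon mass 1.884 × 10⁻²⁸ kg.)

v = 1.72 × 10⁴ km/s

p = h/λ = 6.626 × 10⁻³⁴ / 2.050 × 10⁻¹³ = 3.232 × 10⁻²¹ kg·m/s.
v = p/m = 3.232 × 10⁻²¹ / 1.884 × 10⁻²⁸ = 1.72 × 10⁷ m/s = 1.72 × 10⁴ km/s.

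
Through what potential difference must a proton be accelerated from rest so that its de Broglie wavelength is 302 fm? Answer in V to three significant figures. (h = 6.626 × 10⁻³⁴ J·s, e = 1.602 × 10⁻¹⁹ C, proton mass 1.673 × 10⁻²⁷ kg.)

V = 8980 V

p = h/λ = 6.626 × 10⁻³⁴ / 3.020 × 10⁻¹³ = 2.194 × 10⁻²¹ kg·m/s.
KE = p²/(2m) = 1.439 × 10⁻¹⁵ J.
V = KE/e = 1.439 × 10⁻¹⁵ / (1.602 × 10⁻¹⁹) = 8980 V.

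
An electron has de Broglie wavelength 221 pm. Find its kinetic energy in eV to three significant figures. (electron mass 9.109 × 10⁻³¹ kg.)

p = h/λ = 6.626 × 10⁻³⁴ / 2.210 × 10⁻¹⁰ = 2.998 × 10⁻²⁴ kg·m/s.
KE = p²/(2m) = (2.998 × 10⁻²⁴)² / (2 × 9.109 × 10⁻³¹) = 4.934 × 10⁻¹⁸ J = 30.8 eV.

KE = 30.8 eV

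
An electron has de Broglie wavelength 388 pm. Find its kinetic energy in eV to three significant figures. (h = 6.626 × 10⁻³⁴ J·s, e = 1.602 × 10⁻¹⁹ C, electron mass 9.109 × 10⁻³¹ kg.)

KE = 9.99 eV

p = h/λ = 6.626 × 10⁻³⁴ / 3.880 × 10⁻¹⁰ = 1.708 × 10⁻²⁴ kg·m/s.
KE = p²/(2m) = (1.708 × 10⁻²⁴)² / (2 × 9.109 × 10⁻³¹) = 1.601 × 10⁻¹⁸ J = 9.99 eV.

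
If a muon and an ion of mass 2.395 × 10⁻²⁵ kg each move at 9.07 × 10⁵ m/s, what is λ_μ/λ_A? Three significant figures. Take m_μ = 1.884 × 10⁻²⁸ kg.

λ_μ/λ_A = 1270

At fixed v, p = mv so λ = h/(mv) ∝ 1/m.
λ_μ/λ_A = m_A/m_μ = 2.395 × 10⁻²⁵/1.884 × 10⁻²⁸ = 1270.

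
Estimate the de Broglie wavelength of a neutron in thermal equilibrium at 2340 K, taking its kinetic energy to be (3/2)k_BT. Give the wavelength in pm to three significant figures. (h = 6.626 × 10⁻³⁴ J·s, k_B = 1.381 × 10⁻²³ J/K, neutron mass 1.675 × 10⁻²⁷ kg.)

λ = 52.0 pm

KE = (3/2)k_BT = 1.5 × 1.381 × 10⁻²³ × 2340 = 4.847 × 10⁻²⁰ J.
p = √(2mKE) = √(2 × 1.675 × 10⁻²⁷ × 4.847 × 10⁻²⁰) = 1.274 × 10⁻²³ kg·m/s.
λ = h/p = 5.20 × 10⁻¹¹ m = 52.0 pm.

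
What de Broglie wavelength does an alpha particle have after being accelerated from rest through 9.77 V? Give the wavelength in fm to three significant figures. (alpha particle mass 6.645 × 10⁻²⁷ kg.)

KE = 2eV = 2 × 1.602 × 10⁻¹⁹ × 9.770 = 3.130 × 10⁻¹⁸ J.
p = √(2mKE) = √(2 × 6.645 × 10⁻²⁷ × 3.130 × 10⁻¹⁸) = 2.040 × 10⁻²² kg·m/s.
λ = h/p = 6.626 × 10⁻³⁴ / 2.040 × 10⁻²² = 3.25 × 10⁻¹² m = 3250 fm.

λ = 3250 fm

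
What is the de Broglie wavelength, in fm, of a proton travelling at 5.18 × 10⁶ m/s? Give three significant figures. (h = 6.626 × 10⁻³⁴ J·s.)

p = mv = 1.673 × 10⁻²⁷ × 5.18 × 10⁶ = 8.666 × 10⁻²¹ kg·m/s.
λ = h/p = 6.626 × 10⁻³⁴ / 8.666 × 10⁻²¹ = 7.65 × 10⁻¹⁴ m = 76.5 fm.

λ = 76.5 fm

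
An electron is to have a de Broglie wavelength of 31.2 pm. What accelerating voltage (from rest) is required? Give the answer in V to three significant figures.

V = 1550 V

p = h/λ = 6.626 × 10⁻³⁴ / 3.120 × 10⁻¹¹ = 2.124 × 10⁻²³ kg·m/s.
KE = p²/(2m) = 2.476 × 10⁻¹⁶ J.
V = KE/e = 2.476 × 10⁻¹⁶ / (1.602 × 10⁻¹⁹) = 1550 V.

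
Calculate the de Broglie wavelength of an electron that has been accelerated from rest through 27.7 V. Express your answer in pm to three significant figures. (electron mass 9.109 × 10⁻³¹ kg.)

λ = 233 pm

KE = eV = 1.602 × 10⁻¹⁹ × 27.70 = 4.438 × 10⁻¹⁸ J.
p = √(2mKE) = √(2 × 9.109 × 10⁻³¹ × 4.438 × 10⁻¹⁸) = 2.843 × 10⁻²⁴ kg·m/s.
λ = h/p = 6.626 × 10⁻³⁴ / 2.843 × 10⁻²⁴ = 2.33 × 10⁻¹⁰ m = 233 pm.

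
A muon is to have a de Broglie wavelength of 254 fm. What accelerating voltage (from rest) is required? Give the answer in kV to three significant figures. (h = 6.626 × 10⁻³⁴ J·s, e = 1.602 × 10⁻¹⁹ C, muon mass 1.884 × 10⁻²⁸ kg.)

V = 113 kV

p = h/λ = 6.626 × 10⁻³⁴ / 2.540 × 10⁻¹³ = 2.609 × 10⁻²¹ kg·m/s.
KE = p²/(2m) = 1.806 × 10⁻¹⁴ J.
V = KE/e = 1.806 × 10⁻¹⁴ / (1.602 × 10⁻¹⁹) = 113 kV.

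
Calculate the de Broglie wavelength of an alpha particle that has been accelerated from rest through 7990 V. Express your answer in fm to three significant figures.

λ = 114 fm

KE = 2eV = 2 × 1.602 × 10⁻¹⁹ × 7990 = 2.560 × 10⁻¹⁵ J.
p = √(2mKE) = √(2 × 6.645 × 10⁻²⁷ × 2.560 × 10⁻¹⁵) = 5.833 × 10⁻²¹ kg·m/s.
λ = h/p = 6.626 × 10⁻³⁴ / 5.833 × 10⁻²¹ = 1.14 × 10⁻¹³ m = 114 fm.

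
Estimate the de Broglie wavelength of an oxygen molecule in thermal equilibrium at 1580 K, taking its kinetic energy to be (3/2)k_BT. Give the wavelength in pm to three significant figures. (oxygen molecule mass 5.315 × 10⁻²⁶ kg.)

KE = (3/2)k_BT = 1.5 × 1.381 × 10⁻²³ × 1580 = 3.273 × 10⁻²⁰ J.
p = √(2mKE) = √(2 × 5.315 × 10⁻²⁶ × 3.273 × 10⁻²⁰) = 5.898 × 10⁻²³ kg·m/s.
λ = h/p = 1.12 × 10⁻¹¹ m = 11.2 pm.

λ = 11.2 pm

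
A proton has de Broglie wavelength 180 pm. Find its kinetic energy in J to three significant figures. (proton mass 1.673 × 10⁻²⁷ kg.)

KE = 4.05 × 10⁻²¹ J

p = h/λ = 6.626 × 10⁻³⁴ / 1.800 × 10⁻¹⁰ = 3.681 × 10⁻²⁴ kg·m/s.
KE = p²/(2m) = (3.681 × 10⁻²⁴)² / (2 × 1.673 × 10⁻²⁷) = 4.050 × 10⁻²¹ J = 4.05 × 10⁻²¹ J.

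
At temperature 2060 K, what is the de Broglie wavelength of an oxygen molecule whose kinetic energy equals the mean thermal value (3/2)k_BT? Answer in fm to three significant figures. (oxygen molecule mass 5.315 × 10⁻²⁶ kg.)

KE = (3/2)k_BT = 1.5 × 1.381 × 10⁻²³ × 2060 = 4.267 × 10⁻²⁰ J.
p = √(2mKE) = √(2 × 5.315 × 10⁻²⁶ × 4.267 × 10⁻²⁰) = 6.735 × 10⁻²³ kg·m/s.
λ = h/p = 9.84 × 10⁻¹² m = 9840 fm.

λ = 9840 fm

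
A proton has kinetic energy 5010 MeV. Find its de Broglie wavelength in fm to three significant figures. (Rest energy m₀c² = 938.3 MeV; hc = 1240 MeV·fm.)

Total energy E = KE + m₀c² = 5010 + 938.3 = 5948.3 MeV.
(pc)² = E² − (m₀c²)² = (5948.3)² − (938.3)² = 3.450 × 10⁷ MeV², so pc = 5874 MeV.
λ = hc/(pc) = 1240 MeV·fm / 5874 MeV = 0.211 fm.

λ = 0.211 fm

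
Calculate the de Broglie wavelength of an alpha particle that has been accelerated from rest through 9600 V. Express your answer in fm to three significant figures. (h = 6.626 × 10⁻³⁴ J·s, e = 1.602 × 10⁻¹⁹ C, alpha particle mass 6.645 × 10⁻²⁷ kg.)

λ = 104 fm

KE = 2eV = 2 × 1.602 × 10⁻¹⁹ × 9600 = 3.076 × 10⁻¹⁵ J.
p = √(2mKE) = √(2 × 6.645 × 10⁻²⁷ × 3.076 × 10⁻¹⁵) = 6.394 × 10⁻²¹ kg·m/s.
λ = h/p = 6.626 × 10⁻³⁴ / 6.394 × 10⁻²¹ = 1.04 × 10⁻¹³ m = 104 fm.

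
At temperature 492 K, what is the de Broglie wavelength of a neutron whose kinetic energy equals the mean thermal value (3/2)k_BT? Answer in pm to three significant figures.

λ = 113 pm

KE = (3/2)k_BT = 1.5 × 1.381 × 10⁻²³ × 492 = 1.019 × 10⁻²⁰ J.
p = √(2mKE) = √(2 × 1.675 × 10⁻²⁷ × 1.019 × 10⁻²⁰) = 5.843 × 10⁻²⁴ kg·m/s.
λ = h/p = 1.13 × 10⁻¹⁰ m = 113 pm.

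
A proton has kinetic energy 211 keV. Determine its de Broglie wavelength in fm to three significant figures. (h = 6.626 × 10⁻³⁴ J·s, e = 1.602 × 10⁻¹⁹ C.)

λ = 62.3 fm

KE = 211 keV = 3.380 × 10⁻¹⁴ J.
p = √(2mKE) = √(2 × 1.673 × 10⁻²⁷ × 3.380 × 10⁻¹⁴) = 1.063 × 10⁻²⁰ kg·m/s.
λ = h/p = 6.626 × 10⁻³⁴ / 1.063 × 10⁻²⁰ = 6.23 × 10⁻¹⁴ m = 62.3 fm.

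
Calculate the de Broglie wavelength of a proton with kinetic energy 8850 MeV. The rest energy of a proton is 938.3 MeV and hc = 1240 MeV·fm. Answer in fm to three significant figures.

Total energy E = KE + m₀c² = 8850 + 938.3 = 9788.3 MeV.
(pc)² = E² − (m₀c²)² = (9788.3)² − (938.3)² = 9.493 × 10⁷ MeV², so pc = 9743 MeV.
λ = hc/(pc) = 1240 MeV·fm / 9743 MeV = 0.127 fm.

λ = 0.127 fm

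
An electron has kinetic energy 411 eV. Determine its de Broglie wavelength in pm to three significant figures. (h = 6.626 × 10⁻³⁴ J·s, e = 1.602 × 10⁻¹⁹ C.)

KE = 411 eV = 6.584 × 10⁻¹⁷ J.
p = √(2mKE) = √(2 × 9.109 × 10⁻³¹ × 6.584 × 10⁻¹⁷) = 1.095 × 10⁻²³ kg·m/s.
λ = h/p = 6.626 × 10⁻³⁴ / 1.095 × 10⁻²³ = 6.05 × 10⁻¹¹ m = 60.5 pm.

λ = 60.5 pm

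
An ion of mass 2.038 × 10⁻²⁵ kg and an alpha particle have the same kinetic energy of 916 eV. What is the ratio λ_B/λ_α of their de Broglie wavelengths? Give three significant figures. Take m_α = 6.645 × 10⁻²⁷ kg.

λ_B/λ_α = 0.181

At fixed KE, p = √(2mKE) so λ = h/p ∝ 1/√m.
λ_B/λ_α = √(m_α/m_B) = √(6.645 × 10⁻²⁷/2.038 × 10⁻²⁵) = √(0.03261) = 0.181.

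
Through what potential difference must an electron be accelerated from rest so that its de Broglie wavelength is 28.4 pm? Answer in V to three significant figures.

V = 1870 V

p = h/λ = 6.626 × 10⁻³⁴ / 2.840 × 10⁻¹¹ = 2.333 × 10⁻²³ kg·m/s.
KE = p²/(2m) = 2.988 × 10⁻¹⁶ J.
V = KE/e = 2.988 × 10⁻¹⁶ / (1.602 × 10⁻¹⁹) = 1870 V.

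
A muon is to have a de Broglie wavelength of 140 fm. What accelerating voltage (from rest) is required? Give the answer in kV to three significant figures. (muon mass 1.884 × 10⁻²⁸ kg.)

V = 371 kV

p = h/λ = 6.626 × 10⁻³⁴ / 1.400 × 10⁻¹³ = 4.733 × 10⁻²¹ kg·m/s.
KE = p²/(2m) = 5.945 × 10⁻¹⁴ J.
V = KE/e = 5.945 × 10⁻¹⁴ / (1.602 × 10⁻¹⁹) = 371 kV.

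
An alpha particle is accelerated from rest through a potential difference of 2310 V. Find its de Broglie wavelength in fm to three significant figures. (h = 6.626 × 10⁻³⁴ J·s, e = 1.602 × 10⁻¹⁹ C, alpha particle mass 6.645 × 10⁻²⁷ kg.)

λ = 211 fm

KE = 2eV = 2 × 1.602 × 10⁻¹⁹ × 2310 = 7.401 × 10⁻¹⁶ J.
p = √(2mKE) = √(2 × 6.645 × 10⁻²⁷ × 7.401 × 10⁻¹⁶) = 3.136 × 10⁻²¹ kg·m/s.
λ = h/p = 6.626 × 10⁻³⁴ / 3.136 × 10⁻²¹ = 2.11 × 10⁻¹³ m = 211 fm.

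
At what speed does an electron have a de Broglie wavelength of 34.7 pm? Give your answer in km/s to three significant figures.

p = h/λ = 6.626 × 10⁻³⁴ / 3.470 × 10⁻¹¹ = 1.910 × 10⁻²³ kg·m/s.
v = p/m = 1.910 × 10⁻²³ / 9.109 × 10⁻³¹ = 2.10 × 10⁷ m/s = 2.10 × 10⁴ km/s.

v = 2.10 × 10⁴ km/s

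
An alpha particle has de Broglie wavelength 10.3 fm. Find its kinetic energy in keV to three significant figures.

p = h/λ = 6.626 × 10⁻³⁴ / 1.030 × 10⁻¹⁴ = 6.433 × 10⁻²⁰ kg·m/s.
KE = p²/(2m) = (6.433 × 10⁻²⁰)² / (2 × 6.645 × 10⁻²⁷) = 3.114 × 10⁻¹³ J = 1940 keV.

KE = 1940 keV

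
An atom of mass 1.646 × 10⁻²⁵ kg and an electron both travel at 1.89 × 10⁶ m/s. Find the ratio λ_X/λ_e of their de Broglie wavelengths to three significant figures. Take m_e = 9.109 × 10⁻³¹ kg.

At fixed v, p = mv so λ = h/(mv) ∝ 1/m.
λ_X/λ_e = m_e/m_X = 9.109 × 10⁻³¹/1.646 × 10⁻²⁵ = 5.53 × 10⁻⁶.

λ_X/λ_e = 5.53 × 10⁻⁶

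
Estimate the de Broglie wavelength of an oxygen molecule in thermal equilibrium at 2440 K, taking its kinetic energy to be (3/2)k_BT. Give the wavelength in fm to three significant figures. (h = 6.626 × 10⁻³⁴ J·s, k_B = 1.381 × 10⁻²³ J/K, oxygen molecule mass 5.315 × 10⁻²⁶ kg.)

KE = (3/2)k_BT = 1.5 × 1.381 × 10⁻²³ × 2440 = 5.054 × 10⁻²⁰ J.
p = √(2mKE) = √(2 × 5.315 × 10⁻²⁶ × 5.054 × 10⁻²⁰) = 7.330 × 10⁻²³ kg·m/s.
λ = h/p = 9.04 × 10⁻¹² m = 9040 fm.

λ = 9040 fm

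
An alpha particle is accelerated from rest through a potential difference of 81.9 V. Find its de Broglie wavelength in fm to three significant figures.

KE = 2eV = 2 × 1.602 × 10⁻¹⁹ × 81.90 = 2.624 × 10⁻¹⁷ J.
p = √(2mKE) = √(2 × 6.645 × 10⁻²⁷ × 2.624 × 10⁻¹⁷) = 5.905 × 10⁻²² kg·m/s.
λ = h/p = 6.626 × 10⁻³⁴ / 5.905 × 10⁻²² = 1.12 × 10⁻¹² m = 1120 fm.

λ = 1120 fm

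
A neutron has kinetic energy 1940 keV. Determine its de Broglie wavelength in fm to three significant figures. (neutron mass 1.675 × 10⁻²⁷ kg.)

λ = 20.5 fm

KE = 1940 keV = 3.108 × 10⁻¹³ J.
p = √(2mKE) = √(2 × 1.675 × 10⁻²⁷ × 3.108 × 10⁻¹³) = 3.227 × 10⁻²⁰ kg·m/s.
λ = h/p = 6.626 × 10⁻³⁴ / 3.227 × 10⁻²⁰ = 2.05 × 10⁻¹⁴ m = 20.5 fm.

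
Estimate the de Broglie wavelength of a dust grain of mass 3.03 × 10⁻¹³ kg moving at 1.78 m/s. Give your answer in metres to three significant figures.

λ = 1.23 × 10⁻²¹ m

p = mv = 3.03 × 10⁻¹³ × 1.78 = 5.393 × 10⁻¹³ kg·m/s.
λ = h/p = 6.626 × 10⁻³⁴ / 5.393 × 10⁻¹³ = 1.23 × 10⁻²¹ m.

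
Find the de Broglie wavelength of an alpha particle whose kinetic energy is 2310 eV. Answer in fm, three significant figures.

λ = 299 fm

KE = 2310 eV = 3.701 × 10⁻¹⁶ J.
p = √(2mKE) = √(2 × 6.645 × 10⁻²⁷ × 3.701 × 10⁻¹⁶) = 2.218 × 10⁻²¹ kg·m/s.
λ = h/p = 6.626 × 10⁻³⁴ / 2.218 × 10⁻²¹ = 2.99 × 10⁻¹³ m = 299 fm.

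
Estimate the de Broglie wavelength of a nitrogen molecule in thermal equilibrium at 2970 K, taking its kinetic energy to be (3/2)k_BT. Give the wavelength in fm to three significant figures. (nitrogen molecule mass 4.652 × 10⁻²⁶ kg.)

KE = (3/2)k_BT = 1.5 × 1.381 × 10⁻²³ × 2970 = 6.152 × 10⁻²⁰ J.
p = √(2mKE) = √(2 × 4.652 × 10⁻²⁶ × 6.152 × 10⁻²⁰) = 7.566 × 10⁻²³ kg·m/s.
λ = h/p = 8.76 × 10⁻¹² m = 8760 fm.

λ = 8760 fm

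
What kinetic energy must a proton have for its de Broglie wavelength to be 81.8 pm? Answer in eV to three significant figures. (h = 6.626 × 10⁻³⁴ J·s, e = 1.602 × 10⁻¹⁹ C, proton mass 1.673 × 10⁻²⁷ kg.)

p = h/λ = 6.626 × 10⁻³⁴ / 8.180 × 10⁻¹¹ = 8.100 × 10⁻²⁴ kg·m/s.
KE = p²/(2m) = (8.100 × 10⁻²⁴)² / (2 × 1.673 × 10⁻²⁷) = 1.961 × 10⁻²⁰ J = 0.122 eV.

KE = 0.122 eV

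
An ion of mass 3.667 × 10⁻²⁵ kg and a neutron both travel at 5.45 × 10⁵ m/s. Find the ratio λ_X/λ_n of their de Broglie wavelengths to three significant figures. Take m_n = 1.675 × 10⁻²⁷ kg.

At fixed v, p = mv so λ = h/(mv) ∝ 1/m.
λ_X/λ_n = m_n/m_X = 1.675 × 10⁻²⁷/3.667 × 10⁻²⁵ = 4.57 × 10⁻³.

λ_X/λ_n = 4.57 × 10⁻³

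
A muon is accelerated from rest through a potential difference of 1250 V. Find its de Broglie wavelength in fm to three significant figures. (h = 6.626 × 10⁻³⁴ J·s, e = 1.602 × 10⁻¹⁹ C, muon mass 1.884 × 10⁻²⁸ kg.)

λ = 2410 fm

KE = eV = 1.602 × 10⁻¹⁹ × 1250 = 2.003 × 10⁻¹⁶ J.
p = √(2mKE) = √(2 × 1.884 × 10⁻²⁸ × 2.003 × 10⁻¹⁶) = 2.747 × 10⁻²² kg·m/s.
λ = h/p = 6.626 × 10⁻³⁴ / 2.747 × 10⁻²² = 2.41 × 10⁻¹² m = 2410 fm.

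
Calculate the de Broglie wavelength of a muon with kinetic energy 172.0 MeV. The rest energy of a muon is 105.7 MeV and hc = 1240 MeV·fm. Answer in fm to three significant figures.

Total energy E = KE + m₀c² = 172.0 + 105.7 = 277.7 MeV.
(pc)² = E² − (m₀c²)² = (277.7)² − (105.7)² = 6.594 × 10⁴ MeV², so pc = 256.8 MeV.
λ = hc/(pc) = 1240 MeV·fm / 256.8 MeV = 4.83 fm.

λ = 4.83 fm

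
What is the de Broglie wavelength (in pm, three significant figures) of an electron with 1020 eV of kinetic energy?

KE = 1020 eV = 1.634 × 10⁻¹⁶ J.
p = √(2mKE) = √(2 × 9.109 × 10⁻³¹ × 1.634 × 10⁻¹⁶) = 1.725 × 10⁻²³ kg·m/s.
λ = h/p = 6.626 × 10⁻³⁴ / 1.725 × 10⁻²³ = 3.84 × 10⁻¹¹ m = 38.4 pm.

λ = 38.4 pm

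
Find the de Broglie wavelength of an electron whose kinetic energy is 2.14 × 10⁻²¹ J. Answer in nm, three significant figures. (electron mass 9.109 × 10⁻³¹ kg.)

p = √(2mKE) = √(2 × 9.109 × 10⁻³¹ × 2.140 × 10⁻²¹) = 6.244 × 10⁻²⁶ kg·m/s.
λ = h/p = 6.626 × 10⁻³⁴ / 6.244 × 10⁻²⁶ = 1.06 × 10⁻⁸ m = 10.6 nm.

λ = 10.6 nm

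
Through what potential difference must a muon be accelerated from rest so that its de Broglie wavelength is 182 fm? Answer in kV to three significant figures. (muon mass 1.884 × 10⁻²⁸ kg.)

V = 220 kV

p = h/λ = 6.626 × 10⁻³⁴ / 1.820 × 10⁻¹³ = 3.641 × 10⁻²¹ kg·m/s.
KE = p²/(2m) = 3.518 × 10⁻¹⁴ J.
V = KE/e = 3.518 × 10⁻¹⁴ / (1.602 × 10⁻¹⁹) = 220 kV.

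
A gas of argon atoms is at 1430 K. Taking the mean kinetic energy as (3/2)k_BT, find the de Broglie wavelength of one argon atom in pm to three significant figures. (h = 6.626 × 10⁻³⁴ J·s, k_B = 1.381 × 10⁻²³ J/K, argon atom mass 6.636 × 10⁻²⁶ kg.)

λ = 10.6 pm

KE = (3/2)k_BT = 1.5 × 1.381 × 10⁻²³ × 1430 = 2.962 × 10⁻²⁰ J.
p = √(2mKE) = √(2 × 6.636 × 10⁻²⁶ × 2.962 × 10⁻²⁰) = 6.270 × 10⁻²³ kg·m/s.
λ = h/p = 1.06 × 10⁻¹¹ m = 10.6 pm.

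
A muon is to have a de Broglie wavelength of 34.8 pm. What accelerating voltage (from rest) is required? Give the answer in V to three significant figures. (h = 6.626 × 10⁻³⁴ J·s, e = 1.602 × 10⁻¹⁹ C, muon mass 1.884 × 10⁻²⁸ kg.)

V = 6.01 V

p = h/λ = 6.626 × 10⁻³⁴ / 3.480 × 10⁻¹¹ = 1.904 × 10⁻²³ kg·m/s.
KE = p²/(2m) = 9.621 × 10⁻¹⁹ J.
V = KE/e = 9.621 × 10⁻¹⁹ / (1.602 × 10⁻¹⁹) = 6.01 V.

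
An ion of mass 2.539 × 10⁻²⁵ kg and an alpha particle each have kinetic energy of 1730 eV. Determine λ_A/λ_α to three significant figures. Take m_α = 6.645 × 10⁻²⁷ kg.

λ_A/λ_α = 0.162

At fixed KE, p = √(2mKE) so λ = h/p ∝ 1/√m.
λ_A/λ_α = √(m_α/m_A) = √(6.645 × 10⁻²⁷/2.539 × 10⁻²⁵) = √(0.02617) = 0.162.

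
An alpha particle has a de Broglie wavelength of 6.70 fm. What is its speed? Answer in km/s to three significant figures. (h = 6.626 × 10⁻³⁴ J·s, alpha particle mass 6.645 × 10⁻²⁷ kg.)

v = 1.49 × 10⁴ km/s

p = h/λ = 6.626 × 10⁻³⁴ / 6.700 × 10⁻¹⁵ = 9.890 × 10⁻²⁰ kg·m/s.
v = p/m = 9.890 × 10⁻²⁰ / 6.645 × 10⁻²⁷ = 1.49 × 10⁷ m/s = 1.49 × 10⁴ km/s.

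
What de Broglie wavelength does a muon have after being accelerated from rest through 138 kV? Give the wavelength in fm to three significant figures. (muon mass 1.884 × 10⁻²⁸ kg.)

KE = eV = 1.602 × 10⁻¹⁹ × 1.380 × 10⁵ = 2.211 × 10⁻¹⁴ J.
p = √(2mKE) = √(2 × 1.884 × 10⁻²⁸ × 2.211 × 10⁻¹⁴) = 2.886 × 10⁻²¹ kg·m/s.
λ = h/p = 6.626 × 10⁻³⁴ / 2.886 × 10⁻²¹ = 2.30 × 10⁻¹³ m = 230 fm.

λ = 230 fm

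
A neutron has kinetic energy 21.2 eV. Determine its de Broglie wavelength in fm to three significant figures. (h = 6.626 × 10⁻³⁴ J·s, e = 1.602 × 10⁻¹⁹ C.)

λ = 6210 fm

KE = 21.2 eV = 3.396 × 10⁻¹⁸ J.
p = √(2mKE) = √(2 × 1.675 × 10⁻²⁷ × 3.396 × 10⁻¹⁸) = 1.067 × 10⁻²² kg·m/s.
λ = h/p = 6.626 × 10⁻³⁴ / 1.067 × 10⁻²² = 6.21 × 10⁻¹² m = 6210 fm.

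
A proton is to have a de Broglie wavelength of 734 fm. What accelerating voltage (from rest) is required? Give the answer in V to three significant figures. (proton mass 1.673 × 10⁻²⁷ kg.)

p = h/λ = 6.626 × 10⁻³⁴ / 7.340 × 10⁻¹³ = 9.027 × 10⁻²² kg·m/s.
KE = p²/(2m) = 2.435 × 10⁻¹⁶ J.
V = KE/e = 2.435 × 10⁻¹⁶ / (1.602 × 10⁻¹⁹) = 1520 V.

V = 1520 V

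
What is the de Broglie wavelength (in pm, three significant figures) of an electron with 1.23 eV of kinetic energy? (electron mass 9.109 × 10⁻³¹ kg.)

KE = 1.23 eV = 1.970 × 10⁻¹⁹ J.
p = √(2mKE) = √(2 × 9.109 × 10⁻³¹ × 1.970 × 10⁻¹⁹) = 5.991 × 10⁻²⁵ kg·m/s.
λ = h/p = 6.626 × 10⁻³⁴ / 5.991 × 10⁻²⁵ = 1.11 × 10⁻⁹ m = 1110 pm.

λ = 1110 pm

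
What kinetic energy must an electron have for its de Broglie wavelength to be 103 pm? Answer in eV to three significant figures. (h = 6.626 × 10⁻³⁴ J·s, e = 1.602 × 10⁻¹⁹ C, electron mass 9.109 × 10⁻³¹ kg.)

p = h/λ = 6.626 × 10⁻³⁴ / 1.030 × 10⁻¹⁰ = 6.433 × 10⁻²⁴ kg·m/s.
KE = p²/(2m) = (6.433 × 10⁻²⁴)² / (2 × 9.109 × 10⁻³¹) = 2.272 × 10⁻¹⁷ J = 142 eV.

KE = 142 eV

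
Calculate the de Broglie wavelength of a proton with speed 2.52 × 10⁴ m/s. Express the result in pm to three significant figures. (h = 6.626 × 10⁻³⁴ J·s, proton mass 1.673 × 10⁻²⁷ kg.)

λ = 15.7 pm

p = mv = 1.673 × 10⁻²⁷ × 2.52 × 10⁴ = 4.216 × 10⁻²³ kg·m/s.
λ = h/p = 6.626 × 10⁻³⁴ / 4.216 × 10⁻²³ = 1.57 × 10⁻¹¹ m = 15.7 pm.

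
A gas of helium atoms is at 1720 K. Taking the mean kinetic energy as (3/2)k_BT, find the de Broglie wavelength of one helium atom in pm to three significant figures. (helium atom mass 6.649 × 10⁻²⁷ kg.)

λ = 30.4 pm

KE = (3/2)k_BT = 1.5 × 1.381 × 10⁻²³ × 1720 = 3.563 × 10⁻²⁰ J.
p = √(2mKE) = √(2 × 6.649 × 10⁻²⁷ × 3.563 × 10⁻²⁰) = 2.177 × 10⁻²³ kg·m/s.
λ = h/p = 3.04 × 10⁻¹¹ m = 30.4 pm.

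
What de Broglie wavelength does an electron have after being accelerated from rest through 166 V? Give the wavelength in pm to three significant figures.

KE = eV = 1.602 × 10⁻¹⁹ × 166.0 = 2.659 × 10⁻¹⁷ J.
p = √(2mKE) = √(2 × 9.109 × 10⁻³¹ × 2.659 × 10⁻¹⁷) = 6.960 × 10⁻²⁴ kg·m/s.
λ = h/p = 6.626 × 10⁻³⁴ / 6.960 × 10⁻²⁴ = 9.52 × 10⁻¹¹ m = 95.2 pm.

λ = 95.2 pm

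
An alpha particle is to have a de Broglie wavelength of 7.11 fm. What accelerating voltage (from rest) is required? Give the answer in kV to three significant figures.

p = h/λ = 6.626 × 10⁻³⁴ / 7.110 × 10⁻¹⁵ = 9.319 × 10⁻²⁰ kg·m/s.
KE = p²/(2m) = 6.535 × 10⁻¹³ J.
V = KE/2e = 6.535 × 10⁻¹³ / (2 × 1.602 × 10⁻¹⁹) = 2040 kV.

V = 2040 kV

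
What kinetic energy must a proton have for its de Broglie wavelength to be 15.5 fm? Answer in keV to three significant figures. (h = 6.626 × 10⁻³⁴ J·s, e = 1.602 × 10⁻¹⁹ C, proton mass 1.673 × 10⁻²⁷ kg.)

KE = 3410 keV

p = h/λ = 6.626 × 10⁻³⁴ / 1.550 × 10⁻¹⁴ = 4.275 × 10⁻²⁰ kg·m/s.
KE = p²/(2m) = (4.275 × 10⁻²⁰)² / (2 × 1.673 × 10⁻²⁷) = 5.462 × 10⁻¹³ J = 3410 keV.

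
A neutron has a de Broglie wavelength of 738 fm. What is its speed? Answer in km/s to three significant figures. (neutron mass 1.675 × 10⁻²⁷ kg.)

v = 536 km/s

p = h/λ = 6.626 × 10⁻³⁴ / 7.380 × 10⁻¹³ = 8.978 × 10⁻²² kg·m/s.
v = p/m = 8.978 × 10⁻²² / 1.675 × 10⁻²⁷ = 5.36 × 10⁵ m/s = 536 km/s.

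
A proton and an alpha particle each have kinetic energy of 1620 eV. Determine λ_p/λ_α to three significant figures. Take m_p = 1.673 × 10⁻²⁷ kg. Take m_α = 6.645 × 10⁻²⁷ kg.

λ_p/λ_α = 1.99

At fixed KE, p = √(2mKE) so λ = h/p ∝ 1/√m.
λ_p/λ_α = √(m_α/m_p) = √(6.645 × 10⁻²⁷/1.673 × 10⁻²⁷) = √(3.972) = 1.99.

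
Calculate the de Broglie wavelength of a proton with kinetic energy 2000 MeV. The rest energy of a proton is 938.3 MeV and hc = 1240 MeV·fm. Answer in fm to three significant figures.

λ = 0.445 fm

Total energy E = KE + m₀c² = 2000 + 938.3 = 2938.3 MeV.
(pc)² = E² − (m₀c²)² = (2938.3)² − (938.3)² = 7.753 × 10⁶ MeV², so pc = 2784 MeV.
λ = hc/(pc) = 1240 MeV·fm / 2784 MeV = 0.445 fm.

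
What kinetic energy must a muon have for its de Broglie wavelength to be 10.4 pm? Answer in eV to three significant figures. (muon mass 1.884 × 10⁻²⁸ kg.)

p = h/λ = 6.626 × 10⁻³⁴ / 1.040 × 10⁻¹¹ = 6.371 × 10⁻²³ kg·m/s.
KE = p²/(2m) = (6.371 × 10⁻²³)² / (2 × 1.884 × 10⁻²⁸) = 1.077 × 10⁻¹⁷ J = 67.2 eV.

KE = 67.2 eV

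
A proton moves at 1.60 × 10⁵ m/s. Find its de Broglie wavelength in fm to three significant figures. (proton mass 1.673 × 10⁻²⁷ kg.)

λ = 2480 fm

p = mv = 1.673 × 10⁻²⁷ × 1.60 × 10⁵ = 2.677 × 10⁻²² kg·m/s.
λ = h/p = 6.626 × 10⁻³⁴ / 2.677 × 10⁻²² = 2.48 × 10⁻¹² m = 2480 fm.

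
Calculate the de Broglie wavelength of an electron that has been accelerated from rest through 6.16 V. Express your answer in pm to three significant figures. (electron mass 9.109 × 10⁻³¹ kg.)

KE = eV = 1.602 × 10⁻¹⁹ × 6.160 = 9.868 × 10⁻¹⁹ J.
p = √(2mKE) = √(2 × 9.109 × 10⁻³¹ × 9.868 × 10⁻¹⁹) = 1.341 × 10⁻²⁴ kg·m/s.
λ = h/p = 6.626 × 10⁻³⁴ / 1.341 × 10⁻²⁴ = 4.94 × 10⁻¹⁰ m = 494 pm.

λ = 494 pm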